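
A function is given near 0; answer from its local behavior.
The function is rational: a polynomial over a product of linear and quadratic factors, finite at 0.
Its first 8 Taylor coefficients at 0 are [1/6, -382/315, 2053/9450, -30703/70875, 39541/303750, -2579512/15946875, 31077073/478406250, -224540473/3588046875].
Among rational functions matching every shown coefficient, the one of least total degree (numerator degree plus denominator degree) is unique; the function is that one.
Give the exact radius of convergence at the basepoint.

The radius of convergence is -1/5 + (2/5)*sqrt(19).

No rational of total degree below 3 reproduces all 8 coefficients; solving the [1/2] Pade equations on them gives f(φ) = (25*φ/7 - 1/2)/(φ**2 - 2*φ/5 - 3), whose expansion matches every shown term.
Denominator factor (φ**2 - 2*φ/5 - 3): discriminant 304/25, real irrational roots 1/5 + (2/5)*sqrt(19) and 1/5 - (2/5)*sqrt(19); poles of order 1, moduli 1/5 + (2/5)*sqrt(19) and -1/5 + (2/5)*sqrt(19).
The radius of convergence is the smallest modulus among the singular points: -1/5 + (2/5)*sqrt(19).


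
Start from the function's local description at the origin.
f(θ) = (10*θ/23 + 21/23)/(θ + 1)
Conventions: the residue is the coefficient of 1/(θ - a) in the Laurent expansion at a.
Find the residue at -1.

At the order-1 pole -1 set g(θ) = (θ - (-1))*f(θ) = 10*θ/23 + 21/23.
Simple pole: residue = g(a) at a = -1, which is 11/23.

The residue is 11/23.


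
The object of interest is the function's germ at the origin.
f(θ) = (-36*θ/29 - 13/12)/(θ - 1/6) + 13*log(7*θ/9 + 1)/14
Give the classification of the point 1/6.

The point is a pole of order 1.

The denominator factor θ - 1/6 vanishes at 1/6 and appears to the power 1; the numerator there equals -449/348, nonzero, and no other factor vanishes.
The branch terms are analytic at this point.
Hence a pole whose order is the multiplicity, 1.


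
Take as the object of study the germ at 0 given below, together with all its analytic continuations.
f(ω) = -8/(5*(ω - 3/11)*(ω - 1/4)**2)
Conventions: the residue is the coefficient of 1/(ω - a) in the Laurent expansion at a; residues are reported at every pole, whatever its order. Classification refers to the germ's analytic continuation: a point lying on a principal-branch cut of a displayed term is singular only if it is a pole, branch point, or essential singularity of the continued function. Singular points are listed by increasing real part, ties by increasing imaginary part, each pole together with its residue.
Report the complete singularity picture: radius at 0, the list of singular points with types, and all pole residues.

Radius of convergence at 0: 1/4.
At 1/4: a pole of order 2; residue 15488/5.
At 3/11: a pole of order 1; residue -15488/5.

Denominator factor (ω - 1/4)^2: pole of order 2 at 1/4, modulus 1/4.
Denominator factor (ω - 3/11): pole of order 1 at 3/11, modulus 3/11.
The radius of convergence is the smallest modulus among the singular points: 1/4.
At the order-2 pole 1/4 set g(ω) = (ω - (1/4))^2*f(ω) = -8/(5*(ω - 3/11)).
Order-2 pole: residue = g'(a); g'(1/4) = 15488/5, so the residue is 15488/5.
At the order-1 pole 3/11 set g(ω) = (ω - (3/11))*f(ω) = -8/(5*(ω - 1/4)**2).
Simple pole: residue = g(a) at a = 3/11, which is -15488/5.
List the singular points by increasing real part (a conjugate pair: the negative imaginary part first).


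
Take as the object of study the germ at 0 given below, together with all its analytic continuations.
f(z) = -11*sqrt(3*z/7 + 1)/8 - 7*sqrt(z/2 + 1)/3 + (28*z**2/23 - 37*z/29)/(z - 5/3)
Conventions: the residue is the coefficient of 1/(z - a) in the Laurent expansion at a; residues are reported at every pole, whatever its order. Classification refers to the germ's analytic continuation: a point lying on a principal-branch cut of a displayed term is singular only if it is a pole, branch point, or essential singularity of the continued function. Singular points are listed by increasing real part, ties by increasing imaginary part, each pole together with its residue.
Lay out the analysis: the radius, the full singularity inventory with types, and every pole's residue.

Radius of convergence at 0: 5/3.
At -7/3: an algebraic (square-root) branch point.
At -2: an algebraic (square-root) branch point.
At 5/3: a pole of order 1; residue 7535/6003.

Denominator factor (z - 5/3): pole of order 1 at 5/3, modulus 5/3.
Branch term (-11/8)*sqrt(1 - z/(-7/3)): its argument vanishes at z = -7/3, a square-root branch point, modulus 7/3.
Branch term (-7/3)*sqrt(1 - z/(-2)): its argument vanishes at z = -2, a square-root branch point, modulus 2.
The radius of convergence is the smallest modulus among the singular points: 5/3.
The branch terms are analytic at 5/3 and contribute nothing to the residue; only the rational part matters.
At the order-1 pole 5/3 set g(z) = (z - (5/3))*(rational part) = 28*z**2/23 - 37*z/29.
Simple pole: residue = g(a) at a = 5/3, which is 7535/6003.
List the singular points by increasing real part (a conjugate pair: the negative imaginary part first).


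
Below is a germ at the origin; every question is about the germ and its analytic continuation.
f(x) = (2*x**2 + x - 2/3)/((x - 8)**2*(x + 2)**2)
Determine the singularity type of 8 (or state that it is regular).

The denominator factor x - 8 vanishes at 8 and appears to the power 2; the numerator there equals 406/3, nonzero, and no other factor vanishes.
Hence a pole whose order is the multiplicity, 2.

The point is a pole of order 2.


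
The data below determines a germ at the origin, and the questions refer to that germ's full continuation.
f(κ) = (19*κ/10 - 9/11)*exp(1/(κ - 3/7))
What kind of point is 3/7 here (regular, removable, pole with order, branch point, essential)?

The exponent 1/(κ - (3/7)) has a pole at 3/7, so exp(1/(κ - (3/7))) takes every nonzero value near it: an essential singularity (not a pole of any order).

The point is an essential singularity.


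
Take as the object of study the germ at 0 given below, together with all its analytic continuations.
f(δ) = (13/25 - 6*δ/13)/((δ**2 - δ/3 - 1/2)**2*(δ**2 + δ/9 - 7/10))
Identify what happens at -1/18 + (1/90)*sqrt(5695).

The denominator factor δ**2 + δ/9 - 7/10 vanishes at -1/18 + (1/90)*sqrt(5695) and appears to the power 1; the numerator there equals 532/975 - (1/195)*sqrt(5695), nonzero, and no other factor vanishes.
Hence a pole whose order is the multiplicity, 1.

The point is a pole of order 1.


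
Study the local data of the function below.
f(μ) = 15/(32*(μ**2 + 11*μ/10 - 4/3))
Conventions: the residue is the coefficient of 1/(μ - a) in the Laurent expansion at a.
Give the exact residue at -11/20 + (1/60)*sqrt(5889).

The residue is (75/31408)*sqrt(5889).

The factor μ**2 + 11*μ/10 - 4/3 splits as (μ - a)(μ - a') with a = -11/20 + (1/60)*sqrt(5889), a' = -11/20 - (1/60)*sqrt(5889). At the order-1 pole a set g(μ) = (μ - a)*f(μ) = [15/32] / (μ - a').
Simple pole: residue = g(a) at a = -11/20 + (1/60)*sqrt(5889), which is (75/31408)*sqrt(5889).


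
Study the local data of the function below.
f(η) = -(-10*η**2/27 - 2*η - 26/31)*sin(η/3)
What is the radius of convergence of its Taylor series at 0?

The factor -sin(η/3) is entire and contributes no finite singular point.
The polynomial part has no poles.
No finite singular points: the Taylor series at 0 converges everywhere.

The radius of convergence is infinite.


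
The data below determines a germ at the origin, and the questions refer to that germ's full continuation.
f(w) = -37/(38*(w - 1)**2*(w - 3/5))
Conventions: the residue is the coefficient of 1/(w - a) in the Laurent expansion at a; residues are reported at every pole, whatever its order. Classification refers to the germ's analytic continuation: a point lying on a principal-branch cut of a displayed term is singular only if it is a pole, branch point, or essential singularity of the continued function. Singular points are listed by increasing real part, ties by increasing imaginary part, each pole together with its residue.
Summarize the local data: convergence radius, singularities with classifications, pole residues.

Denominator factor (w - 3/5): pole of order 1 at 3/5, modulus 3/5.
Denominator factor (w - 1)^2: pole of order 2 at 1, modulus 1.
The radius of convergence is the smallest modulus among the singular points: 3/5.
At the order-1 pole 3/5 set g(w) = (w - (3/5))*f(w) = -37/(38*(w - 1)**2).
Simple pole: residue = g(a) at a = 3/5, which is -925/152.
At the order-2 pole 1 set g(w) = (w - (1))^2*f(w) = -37/(38*(w - 3/5)).
Order-2 pole: residue = g'(a); g'(1) = 925/152, so the residue is 925/152.
List the singular points by increasing real part (a conjugate pair: the negative imaginary part first).

Radius of convergence at 0: 3/5.
At 3/5: a pole of order 1; residue -925/152.
At 1: a pole of order 2; residue 925/152.


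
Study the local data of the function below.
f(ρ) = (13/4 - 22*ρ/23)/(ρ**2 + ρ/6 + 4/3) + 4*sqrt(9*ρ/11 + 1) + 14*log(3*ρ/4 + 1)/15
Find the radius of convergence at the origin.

The radius of convergence is (2/3)*sqrt(3).

Denominator factor (ρ**2 + ρ/6 + 4/3): discriminant -191/36, complex-conjugate roots (-1/12) + ((1/12)*sqrt(191))*i and (-1/12) - ((1/12)*sqrt(191))*i; poles of order 1, moduli (2/3)*sqrt(3) and (2/3)*sqrt(3).
Branch term (14/15)*log(1 - ρ/(-4/3)): its argument vanishes at ρ = -4/3, a logarithmic branch point, modulus 4/3.
Branch term (4)*sqrt(1 - ρ/(-11/9)): its argument vanishes at ρ = -11/9, a square-root branch point, modulus 11/9.
The radius of convergence is the smallest modulus among the singular points: (2/3)*sqrt(3).


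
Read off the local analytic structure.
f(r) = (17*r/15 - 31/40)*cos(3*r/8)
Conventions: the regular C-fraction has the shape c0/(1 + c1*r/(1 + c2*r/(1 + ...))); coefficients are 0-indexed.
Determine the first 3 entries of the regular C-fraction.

The regular C-fraction coefficients are [-31/40, 136/93, -2445329/1618944].

Taylor coefficients (expand at 0): a_0 = -31/40, a_1 = 17/15, a_2 = 279/5120.
c0 = a_0 = -31/40. Peel one level at a time: if S = 1 + c*r/S' with S'(0) = 1, then c is the r-coefficient of S and S' = c*r/(S - 1).
S_1 = c0/f = 1 + (136/93)*r + (2445329/1107072)*r^2 + ...; c1 = 136/93.
S_2 = c1*r/(S_1 - 1) = 1 + (-2445329/1618944)*r + ...; c2 = -2445329/1618944.


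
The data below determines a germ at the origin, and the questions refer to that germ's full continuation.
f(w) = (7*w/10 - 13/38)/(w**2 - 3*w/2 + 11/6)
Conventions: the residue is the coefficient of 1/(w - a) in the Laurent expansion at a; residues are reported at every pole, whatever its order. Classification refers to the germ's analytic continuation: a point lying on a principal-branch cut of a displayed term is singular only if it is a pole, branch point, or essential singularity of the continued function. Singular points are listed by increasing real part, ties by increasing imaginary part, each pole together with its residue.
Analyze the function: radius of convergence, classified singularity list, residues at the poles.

Radius of convergence at 0: (1/6)*sqrt(66).
At (3/4) - ((1/12)*sqrt(183))*i: a pole of order 1; residue (7/20) + ((139/23180)*sqrt(183))*i.
At (3/4) + ((1/12)*sqrt(183))*i: a pole of order 1; residue (7/20) - ((139/23180)*sqrt(183))*i.

Denominator factor (w**2 - 3*w/2 + 11/6): discriminant -61/12, complex-conjugate roots (3/4) + ((1/12)*sqrt(183))*i and (3/4) - ((1/12)*sqrt(183))*i; poles of order 1, moduli (1/6)*sqrt(66) and (1/6)*sqrt(66).
The radius of convergence is the smallest modulus among the singular points: (1/6)*sqrt(66).
The factor w**2 - 3*w/2 + 11/6 splits as (w - a)(w - a') with a = (3/4) - ((1/12)*sqrt(183))*i, a' = (3/4) + ((1/12)*sqrt(183))*i. At the order-1 pole a set g(w) = (w - a)*f(w) = [7*w/10 - 13/38] / (w - a').
Simple pole: residue = g(a) at a = (3/4) - ((1/12)*sqrt(183))*i, which is (7/20) + ((139/23180)*sqrt(183))*i.
The factor w**2 - 3*w/2 + 11/6 splits as (w - a)(w - a') with a = (3/4) + ((1/12)*sqrt(183))*i, a' = (3/4) - ((1/12)*sqrt(183))*i. At the order-1 pole a set g(w) = (w - a)*f(w) = [7*w/10 - 13/38] / (w - a').
Simple pole: residue = g(a) at a = (3/4) + ((1/12)*sqrt(183))*i, which is (7/20) - ((139/23180)*sqrt(183))*i.
List the singular points by increasing real part (a conjugate pair: the negative imaginary part first).


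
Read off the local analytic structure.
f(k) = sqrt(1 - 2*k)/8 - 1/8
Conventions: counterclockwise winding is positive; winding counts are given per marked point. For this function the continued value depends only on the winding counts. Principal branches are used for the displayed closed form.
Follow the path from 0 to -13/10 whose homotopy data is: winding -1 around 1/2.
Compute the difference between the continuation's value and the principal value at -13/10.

The rational part is single-valued and drops out of the difference; each branch term changes only by its own monodromy.
(1/8)*sqrt(1 - k/(1/2)): winding -1 is odd, the square root flips sign, contributing -2*(1/8)*sqrt(1 - (-13/10)/(1/2)) = -2*(1/8)*sqrt(18/5) = -(3/20)*sqrt(10).
Summing the contributions at k = -13/10 gives -(3/20)*sqrt(10).

Continued minus principal equals -(3/20)*sqrt(10).


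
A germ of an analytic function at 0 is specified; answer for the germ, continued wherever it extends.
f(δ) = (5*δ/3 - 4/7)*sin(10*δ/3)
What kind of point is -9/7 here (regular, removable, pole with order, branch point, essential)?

The point is a regular point.

There is no denominator, hence no pole anywhere.
The factor sin(10*δ/3) is entire.
So the germ continues analytically to -9/7.


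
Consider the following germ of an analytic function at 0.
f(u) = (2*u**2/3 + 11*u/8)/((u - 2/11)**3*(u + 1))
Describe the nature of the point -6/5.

The point is a regular point.

Denominator factors: u - 2/11 = -76/55 at u = -6/5; u + 1 = -1/5 at u = -6/5 — none vanishes.
So the germ continues analytically to -6/5.


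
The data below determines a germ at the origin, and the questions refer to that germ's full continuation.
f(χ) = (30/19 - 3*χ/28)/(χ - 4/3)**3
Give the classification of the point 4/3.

The denominator factor χ - 4/3 vanishes at 4/3 and appears to the power 3; the numerator there equals 191/133, nonzero, and no other factor vanishes.
Hence a pole whose order is the multiplicity, 3.

The point is a pole of order 3.


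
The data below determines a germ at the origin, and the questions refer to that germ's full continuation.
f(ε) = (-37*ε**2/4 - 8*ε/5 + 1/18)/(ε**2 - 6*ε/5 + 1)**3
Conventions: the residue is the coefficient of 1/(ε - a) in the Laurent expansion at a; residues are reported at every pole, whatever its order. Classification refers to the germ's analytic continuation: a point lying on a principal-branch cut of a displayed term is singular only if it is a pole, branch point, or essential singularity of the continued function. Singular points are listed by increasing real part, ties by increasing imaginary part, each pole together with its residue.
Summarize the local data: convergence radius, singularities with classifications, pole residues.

Radius of convergence at 0: 1.
At (3/5) - (4/5)*i: a pole of order 3; residue -(698375/196608)*i.
At (3/5) + (4/5)*i: a pole of order 3; residue (698375/196608)*i.

Denominator factor (ε**2 - 6*ε/5 + 1)^3: discriminant -64/25, complex-conjugate roots (3/5) + (4/5)*i and (3/5) - (4/5)*i; poles of order 3, moduli 1 and 1.
The radius of convergence is the smallest modulus among the singular points: 1.
The factor ε**2 - 6*ε/5 + 1 splits as (ε - a)(ε - a') with a = (3/5) - (4/5)*i, a' = (3/5) + (4/5)*i. At the order-3 pole a set g(ε) = (ε - a)^3*f(ε) = [-37*ε**2/4 - 8*ε/5 + 1/18] / (ε - a')^3.
Order-3 pole: residue = g''(a)/2; g''((3/5) - (4/5)*i) = -(698375/98304)*i, so the residue is -(698375/196608)*i.
The factor ε**2 - 6*ε/5 + 1 splits as (ε - a)(ε - a') with a = (3/5) + (4/5)*i, a' = (3/5) - (4/5)*i. At the order-3 pole a set g(ε) = (ε - a)^3*f(ε) = [-37*ε**2/4 - 8*ε/5 + 1/18] / (ε - a')^3.
Order-3 pole: residue = g''(a)/2; g''((3/5) + (4/5)*i) = (698375/98304)*i, so the residue is (698375/196608)*i.
List the singular points by increasing real part (a conjugate pair: the negative imaginary part first).


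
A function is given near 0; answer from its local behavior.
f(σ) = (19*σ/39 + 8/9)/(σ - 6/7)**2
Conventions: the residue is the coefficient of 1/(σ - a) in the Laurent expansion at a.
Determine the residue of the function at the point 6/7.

At the order-2 pole 6/7 set g(σ) = (σ - (6/7))^2*f(σ) = 19*σ/39 + 8/9.
Order-2 pole: residue = g'(a); g'(6/7) = 19/39, so the residue is 19/39.

The residue is 19/39.


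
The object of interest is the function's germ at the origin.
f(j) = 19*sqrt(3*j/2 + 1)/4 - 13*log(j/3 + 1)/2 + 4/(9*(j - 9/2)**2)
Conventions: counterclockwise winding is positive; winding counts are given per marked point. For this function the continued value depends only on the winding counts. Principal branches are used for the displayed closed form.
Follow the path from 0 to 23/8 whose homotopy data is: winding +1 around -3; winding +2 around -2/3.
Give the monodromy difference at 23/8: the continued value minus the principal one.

The rational part is single-valued and drops out of the difference; each branch term changes only by its own monodromy.
(-13/2)*log(1 - j/(-3)): each positive loop around -3 adds 2*pi*i to the log, so winding +1 contributes (-13/2)*(1)*2*pi*i = -(13)*pi*i.
(19/4)*sqrt(1 - j/(-2/3)): winding +2 is even, the square root returns to the same sheet, contribution 0.
Summing the contributions at j = 23/8 gives -(13)*pi*i.

Continued minus principal equals -(13)*pi*i.


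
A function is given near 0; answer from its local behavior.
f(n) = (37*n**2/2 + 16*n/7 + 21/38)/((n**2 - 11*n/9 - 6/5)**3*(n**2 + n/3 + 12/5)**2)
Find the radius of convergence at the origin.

The radius of convergence is -11/18 + (1/90)*sqrt(12745).

Denominator factor (n**2 + n/3 + 12/5)^2: discriminant -427/45, complex-conjugate roots (-1/6) + ((1/30)*sqrt(2135))*i and (-1/6) - ((1/30)*sqrt(2135))*i; poles of order 2, moduli (2/5)*sqrt(15) and (2/5)*sqrt(15).
Denominator factor (n**2 - 11*n/9 - 6/5)^3: discriminant 2549/405, real irrational roots 11/18 + (1/90)*sqrt(12745) and 11/18 - (1/90)*sqrt(12745); poles of order 3, moduli 11/18 + (1/90)*sqrt(12745) and -11/18 + (1/90)*sqrt(12745).
The radius of convergence is the smallest modulus among the singular points: -11/18 + (1/90)*sqrt(12745).


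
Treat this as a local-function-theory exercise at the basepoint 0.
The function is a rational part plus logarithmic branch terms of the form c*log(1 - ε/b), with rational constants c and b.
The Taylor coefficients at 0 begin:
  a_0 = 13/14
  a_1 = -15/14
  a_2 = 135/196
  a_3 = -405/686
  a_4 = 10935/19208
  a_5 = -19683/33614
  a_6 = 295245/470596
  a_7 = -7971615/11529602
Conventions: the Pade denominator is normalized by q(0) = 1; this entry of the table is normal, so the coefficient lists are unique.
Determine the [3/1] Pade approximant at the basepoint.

Taylor coefficients needed (read off): a_0 = 13/14, a_1 = -15/14, a_2 = 135/196, a_3 = -405/686, a_4 = 10935/19208.
Write the denominator as Q(ε) = 1 + q1*ε. Requiring Q*f - P = O(ε^5) with deg P <= 3 kills the coefficients of ε^4..ε^4 in Q*f:
  ε^4: a_4 + q1*a_3 = 0, i.e. 10935/19208 + (-405/686)*q1 = 0.
Solving this linear system: q1 = 27/28.
The numerator is Q*f truncated at degree 3: P0 = a_0 = 13/14; P1 = a_1 + q1*a_0 = -69/392; P2 = a_2 + q1*a_1 = -135/392; P3 = a_3 + q1*a_2 = 405/5488.

The Pade approximant has numerator coefficients [13/14, -69/392, -135/392, 405/5488]; denominator coefficients [1, 27/28].


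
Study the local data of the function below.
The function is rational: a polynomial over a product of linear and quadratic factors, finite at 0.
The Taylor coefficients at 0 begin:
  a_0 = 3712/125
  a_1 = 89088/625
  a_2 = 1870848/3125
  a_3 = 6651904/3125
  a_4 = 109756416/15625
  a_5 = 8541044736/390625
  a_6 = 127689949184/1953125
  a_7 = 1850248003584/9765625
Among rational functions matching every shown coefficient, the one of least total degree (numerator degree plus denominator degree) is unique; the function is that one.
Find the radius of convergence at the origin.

The radius of convergence is -1/2 + (1/4)*sqrt(14).

No rational of total degree below 6 reproduces all 8 coefficients; solving the [0/6] Pade equations on them gives f(φ) = -29/(4*(φ**2 + φ - 5/8)**3), whose expansion matches every shown term.
Denominator factor (φ**2 + φ - 5/8)^3: discriminant 7/2, real irrational roots -1/2 + (1/4)*sqrt(14) and -1/2 - (1/4)*sqrt(14); poles of order 3, moduli -1/2 + (1/4)*sqrt(14) and 1/2 + (1/4)*sqrt(14).
The radius of convergence is the smallest modulus among the singular points: -1/2 + (1/4)*sqrt(14).


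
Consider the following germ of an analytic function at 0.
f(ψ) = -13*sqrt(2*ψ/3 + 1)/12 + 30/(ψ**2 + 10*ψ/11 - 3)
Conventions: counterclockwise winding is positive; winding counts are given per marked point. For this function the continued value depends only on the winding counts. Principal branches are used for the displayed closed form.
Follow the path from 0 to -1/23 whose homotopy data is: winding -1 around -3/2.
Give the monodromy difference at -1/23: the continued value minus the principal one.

The rational part is single-valued and drops out of the difference; each branch term changes only by its own monodromy.
(-13/12)*sqrt(1 - ψ/(-3/2)): winding -1 is odd, the square root flips sign, contributing -2*(-13/12)*sqrt(1 - (-1/23)/(-3/2)) = -2*(-13/12)*sqrt(67/69) = (13/414)*sqrt(4623).
Summing the contributions at ψ = -1/23 gives (13/414)*sqrt(4623).

Continued minus principal equals (13/414)*sqrt(4623).


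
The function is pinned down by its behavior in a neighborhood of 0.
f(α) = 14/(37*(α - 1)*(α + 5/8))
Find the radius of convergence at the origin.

The radius of convergence is 5/8.

Denominator factor (α + 5/8): pole of order 1 at -5/8, modulus 5/8.
Denominator factor (α - 1): pole of order 1 at 1, modulus 1.
The radius of convergence is the smallest modulus among the singular points: 5/8.


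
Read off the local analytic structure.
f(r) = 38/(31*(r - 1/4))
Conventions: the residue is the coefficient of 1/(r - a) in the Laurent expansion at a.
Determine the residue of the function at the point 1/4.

The residue is 38/31.

At the order-1 pole 1/4 set g(r) = (r - (1/4))*f(r) = 38/31.
Simple pole: residue = g(a) at a = 1/4, which is 38/31.


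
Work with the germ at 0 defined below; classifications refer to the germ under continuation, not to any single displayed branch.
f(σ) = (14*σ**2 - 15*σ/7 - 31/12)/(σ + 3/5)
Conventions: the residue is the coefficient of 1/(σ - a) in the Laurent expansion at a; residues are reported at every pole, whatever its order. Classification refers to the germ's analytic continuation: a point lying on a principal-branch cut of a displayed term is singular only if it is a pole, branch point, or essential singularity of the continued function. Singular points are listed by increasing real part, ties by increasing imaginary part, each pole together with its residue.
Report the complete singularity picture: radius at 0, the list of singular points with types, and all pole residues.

Radius of convergence at 0: 3/5.
At -3/5: a pole of order 1; residue 7859/2100.

Denominator factor (σ + 3/5): pole of order 1 at -3/5, modulus 3/5.
The radius of convergence is the smallest modulus among the singular points: 3/5.
At the order-1 pole -3/5 set g(σ) = (σ - (-3/5))*f(σ) = 14*σ**2 - 15*σ/7 - 31/12.
Simple pole: residue = g(a) at a = -3/5, which is 7859/2100.


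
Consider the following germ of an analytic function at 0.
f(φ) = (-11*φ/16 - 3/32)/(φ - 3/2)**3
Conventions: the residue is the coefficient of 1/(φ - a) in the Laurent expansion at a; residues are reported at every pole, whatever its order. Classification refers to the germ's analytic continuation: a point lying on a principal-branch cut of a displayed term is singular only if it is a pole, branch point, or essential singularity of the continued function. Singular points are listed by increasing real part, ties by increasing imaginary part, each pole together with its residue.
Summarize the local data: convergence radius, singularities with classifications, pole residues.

Radius of convergence at 0: 3/2.
At 3/2: a pole of order 3; residue 0.

Denominator factor (φ - 3/2)^3: pole of order 3 at 3/2, modulus 3/2.
The radius of convergence is the smallest modulus among the singular points: 3/2.
At the order-3 pole 3/2 set g(φ) = (φ - (3/2))^3*f(φ) = -11*φ/16 - 3/32.
Order-3 pole: residue = g''(a)/2; g''(3/2) = 0, so the residue is 0.


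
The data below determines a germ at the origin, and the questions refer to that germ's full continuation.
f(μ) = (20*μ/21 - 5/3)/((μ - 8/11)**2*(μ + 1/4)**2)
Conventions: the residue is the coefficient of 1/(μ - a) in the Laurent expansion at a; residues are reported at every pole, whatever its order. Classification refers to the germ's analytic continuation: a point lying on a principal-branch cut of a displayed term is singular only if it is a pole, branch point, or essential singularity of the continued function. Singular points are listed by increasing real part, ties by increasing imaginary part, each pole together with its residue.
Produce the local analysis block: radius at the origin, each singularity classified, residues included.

Radius of convergence at 0: 1/4.
At -1/4: a pole of order 2; residue -735680/238521.
At 8/11: a pole of order 2; residue 735680/238521.

Denominator factor (μ - 8/11)^2: pole of order 2 at 8/11, modulus 8/11.
Denominator factor (μ + 1/4)^2: pole of order 2 at -1/4, modulus 1/4.
The radius of convergence is the smallest modulus among the singular points: 1/4.
At the order-2 pole -1/4 set g(μ) = (μ - (-1/4))^2*f(μ) = (20*μ/21 - 5/3)/(μ - 8/11)**2.
Order-2 pole: residue = g'(a); g'(-1/4) = -735680/238521, so the residue is -735680/238521.
At the order-2 pole 8/11 set g(μ) = (μ - (8/11))^2*f(μ) = (20*μ/21 - 5/3)/(μ + 1/4)**2.
Order-2 pole: residue = g'(a); g'(8/11) = 735680/238521, so the residue is 735680/238521.
List the singular points by increasing real part (a conjugate pair: the negative imaginary part first).


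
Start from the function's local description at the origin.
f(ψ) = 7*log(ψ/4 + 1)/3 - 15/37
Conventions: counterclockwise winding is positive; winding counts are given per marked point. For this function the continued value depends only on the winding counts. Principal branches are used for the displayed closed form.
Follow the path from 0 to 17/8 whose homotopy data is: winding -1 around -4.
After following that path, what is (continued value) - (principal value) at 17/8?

The rational part is single-valued and drops out of the difference; each branch term changes only by its own monodromy.
(7/3)*log(1 - ψ/(-4)): each positive loop around -4 adds 2*pi*i to the log, so winding -1 contributes (7/3)*(-1)*2*pi*i = -(14/3)*pi*i.
Summing the contributions at ψ = 17/8 gives -(14/3)*pi*i.

Continued minus principal equals -(14/3)*pi*i.


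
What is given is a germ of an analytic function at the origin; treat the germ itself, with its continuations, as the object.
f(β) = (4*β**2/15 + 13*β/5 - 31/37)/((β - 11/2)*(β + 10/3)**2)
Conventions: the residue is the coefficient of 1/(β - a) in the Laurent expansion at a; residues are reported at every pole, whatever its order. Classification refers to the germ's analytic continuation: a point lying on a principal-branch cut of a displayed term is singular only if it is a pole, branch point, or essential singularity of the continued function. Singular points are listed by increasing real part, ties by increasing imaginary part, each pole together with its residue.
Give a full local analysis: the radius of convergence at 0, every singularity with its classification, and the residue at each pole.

Denominator factor (β + 10/3)^2: pole of order 2 at -10/3, modulus 10/3.
Denominator factor (β - 11/2): pole of order 1 at 11/2, modulus 11/2.
The radius of convergence is the smallest modulus among the singular points: 10/3.
At the order-2 pole -10/3 set g(β) = (β - (-10/3))^2*f(β) = (4*β**2/15 + 13*β/5 - 31/37)/(β - 11/2).
Order-2 pole: residue = g'(a); g'(-10/3) = -14414/1558995, so the residue is -14414/1558995.
At the order-1 pole 11/2 set g(β) = (β - (11/2))*f(β) = (4*β**2/15 + 13*β/5 - 31/37)/(β + 10/3)**2.
Simple pole: residue = g(a) at a = 11/2, which is 143382/519665.
List the singular points by increasing real part (a conjugate pair: the negative imaginary part first).

Radius of convergence at 0: 10/3.
At -10/3: a pole of order 2; residue -14414/1558995.
At 11/2: a pole of order 1; residue 143382/519665.


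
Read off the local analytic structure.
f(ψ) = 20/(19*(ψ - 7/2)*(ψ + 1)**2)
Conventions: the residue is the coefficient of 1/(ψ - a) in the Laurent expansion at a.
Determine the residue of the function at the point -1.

At the order-2 pole -1 set g(ψ) = (ψ - (-1))^2*f(ψ) = 20/(19*(ψ - 7/2)).
Order-2 pole: residue = g'(a); g'(-1) = -80/1539, so the residue is -80/1539.

The residue is -80/1539.


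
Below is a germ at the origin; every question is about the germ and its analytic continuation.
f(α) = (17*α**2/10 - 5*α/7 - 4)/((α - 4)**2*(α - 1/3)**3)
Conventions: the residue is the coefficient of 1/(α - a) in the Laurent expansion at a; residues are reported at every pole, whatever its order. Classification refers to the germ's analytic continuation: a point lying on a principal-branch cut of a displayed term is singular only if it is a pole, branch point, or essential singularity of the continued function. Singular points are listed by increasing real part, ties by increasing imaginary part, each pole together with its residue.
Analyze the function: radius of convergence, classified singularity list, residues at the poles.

Denominator factor (α - 4)^2: pole of order 2 at 4, modulus 4.
Denominator factor (α - 1/3)^3: pole of order 3 at 1/3, modulus 1/3.
The radius of convergence is the smallest modulus among the singular points: 1/3.
At the order-3 pole 1/3 set g(α) = (α - (1/3))^3*f(α) = (17*α**2/10 - 5*α/7 - 4)/(α - 4)**2.
Order-3 pole: residue = g''(a)/2; g''(1/3) = 78138/512435, so the residue is 39069/512435.
At the order-2 pole 4 set g(α) = (α - (4))^2*f(α) = (17*α**2/10 - 5*α/7 - 4)/(α - 1/3)**3.
Order-2 pole: residue = g'(a); g'(4) = -39069/512435, so the residue is -39069/512435.
List the singular points by increasing real part (a conjugate pair: the negative imaginary part first).

Radius of convergence at 0: 1/3.
At 1/3: a pole of order 3; residue 39069/512435.
At 4: a pole of order 2; residue -39069/512435.


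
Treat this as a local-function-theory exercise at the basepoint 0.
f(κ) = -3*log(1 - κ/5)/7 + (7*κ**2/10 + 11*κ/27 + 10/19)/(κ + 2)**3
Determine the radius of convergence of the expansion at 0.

The radius of convergence is 2.

Denominator factor (κ + 2)^3: pole of order 3 at -2, modulus 2.
Branch term (-3/7)*log(1 - κ/(5)): its argument vanishes at κ = 5, a logarithmic branch point, modulus 5.
The radius of convergence is the smallest modulus among the singular points: 2.


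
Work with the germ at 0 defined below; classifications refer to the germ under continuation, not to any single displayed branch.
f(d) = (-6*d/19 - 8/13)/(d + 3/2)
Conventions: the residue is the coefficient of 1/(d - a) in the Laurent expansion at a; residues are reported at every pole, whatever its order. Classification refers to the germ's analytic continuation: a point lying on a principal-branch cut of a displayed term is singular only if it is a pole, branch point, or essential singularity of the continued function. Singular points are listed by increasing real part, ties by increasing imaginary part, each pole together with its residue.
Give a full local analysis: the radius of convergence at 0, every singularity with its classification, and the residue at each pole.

Denominator factor (d + 3/2): pole of order 1 at -3/2, modulus 3/2.
The radius of convergence is the smallest modulus among the singular points: 3/2.
At the order-1 pole -3/2 set g(d) = (d - (-3/2))*f(d) = -6*d/19 - 8/13.
Simple pole: residue = g(a) at a = -3/2, which is -35/247.

Radius of convergence at 0: 3/2.
At -3/2: a pole of order 1; residue -35/247.


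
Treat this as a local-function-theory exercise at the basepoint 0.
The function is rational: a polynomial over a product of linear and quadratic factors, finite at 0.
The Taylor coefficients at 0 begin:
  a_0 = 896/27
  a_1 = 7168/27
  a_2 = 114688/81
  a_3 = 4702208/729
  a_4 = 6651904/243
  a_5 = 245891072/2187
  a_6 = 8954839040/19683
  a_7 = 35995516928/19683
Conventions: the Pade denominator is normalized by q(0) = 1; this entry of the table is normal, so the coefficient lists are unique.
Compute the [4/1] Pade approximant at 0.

Taylor coefficients needed (read off): a_0 = 896/27, a_1 = 7168/27, a_2 = 114688/81, a_3 = 4702208/729, a_4 = 6651904/243, a_5 = 245891072/2187.
Write the denominator as Q(θ) = 1 + q1*θ. Requiring Q*f - P = O(θ^6) with deg P <= 4 kills the coefficients of θ^5..θ^5 in Q*f:
  θ^5: a_5 + q1*a_4 = 0, i.e. 245891072/2187 + (6651904/243)*q1 = 0.
Solving this linear system: q1 = -1072/261.
The numerator is Q*f truncated at degree 4: P0 = a_0 = 896/27; P1 = a_1 + q1*a_0 = 910336/7047; P2 = a_2 + q1*a_1 = 2293760/7047; P3 = a_3 + q1*a_2 = 1490944/2349; P4 = a_4 + q1*a_3 = 167673856/190269.

The Pade approximant has numerator coefficients [896/27, 910336/7047, 2293760/7047, 1490944/2349, 167673856/190269]; denominator coefficients [1, -1072/261].


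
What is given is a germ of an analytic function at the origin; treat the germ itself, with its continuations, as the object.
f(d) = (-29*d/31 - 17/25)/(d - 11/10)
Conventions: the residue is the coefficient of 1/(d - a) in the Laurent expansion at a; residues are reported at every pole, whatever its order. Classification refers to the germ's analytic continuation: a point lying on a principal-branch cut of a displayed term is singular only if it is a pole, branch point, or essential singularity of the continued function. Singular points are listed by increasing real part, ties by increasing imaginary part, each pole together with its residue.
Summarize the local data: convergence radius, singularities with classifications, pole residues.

Radius of convergence at 0: 11/10.
At 11/10: a pole of order 1; residue -2649/1550.

Denominator factor (d - 11/10): pole of order 1 at 11/10, modulus 11/10.
The radius of convergence is the smallest modulus among the singular points: 11/10.
At the order-1 pole 11/10 set g(d) = (d - (11/10))*f(d) = -29*d/31 - 17/25.
Simple pole: residue = g(a) at a = 11/10, which is -2649/1550.


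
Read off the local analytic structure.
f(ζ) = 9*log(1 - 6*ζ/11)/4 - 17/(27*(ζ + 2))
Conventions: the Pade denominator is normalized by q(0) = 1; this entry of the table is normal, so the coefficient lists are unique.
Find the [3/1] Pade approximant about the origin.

Taylor coefficients needed (expand at 0): a_0 = -17/54, a_1 = -1271/1188, a_2 = -10805/26136, a_3 = -47357/574992, a_4 = -878753/12649824.
Write the denominator as Q(ζ) = 1 + q1*ζ. Requiring Q*f - P = O(ζ^5) with deg P <= 3 kills the coefficients of ζ^4..ζ^4 in Q*f:
  ζ^4: a_4 + q1*a_3 = 0, i.e. -878753/12649824 + (-47357/574992)*q1 = 0.
Solving this linear system: q1 = -878753/1041854.
The numerator is Q*f truncated at degree 3: P0 = a_0 = -17/54; P1 = a_1 + q1*a_0 = -837999/1041854; P2 = a_2 + q1*a_1 = 11207457/22920788; P3 = a_3 + q1*a_2 = 67150377/252128668.

The Pade approximant has numerator coefficients [-17/54, -837999/1041854, 11207457/22920788, 67150377/252128668]; denominator coefficients [1, -878753/1041854].


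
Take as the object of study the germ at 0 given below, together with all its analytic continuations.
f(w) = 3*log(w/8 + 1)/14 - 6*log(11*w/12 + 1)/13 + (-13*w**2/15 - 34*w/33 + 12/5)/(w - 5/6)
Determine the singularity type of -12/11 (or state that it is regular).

The term (-6/13)*log(1 - w/(-12/11)) has argument 1 - -12/11/(-12/11) = 0 at -12/11: a logarithmic (infinitely-sheeted) branch point; the remaining terms are analytic or single-valued there.

The point is a logarithmic branch point.


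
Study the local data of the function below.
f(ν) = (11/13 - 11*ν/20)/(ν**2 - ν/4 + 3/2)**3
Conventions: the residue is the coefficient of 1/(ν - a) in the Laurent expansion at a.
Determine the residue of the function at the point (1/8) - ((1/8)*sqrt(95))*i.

The residue is ((310464/55729375)*sqrt(95))*i.

The factor ν**2 - ν/4 + 3/2 splits as (ν - a)(ν - a') with a = (1/8) - ((1/8)*sqrt(95))*i, a' = (1/8) + ((1/8)*sqrt(95))*i. At the order-3 pole a set g(ν) = (ν - a)^3*f(ν) = [11/13 - 11*ν/20] / (ν - a')^3.
Order-3 pole: residue = g''(a)/2; g''((1/8) - ((1/8)*sqrt(95))*i) = ((620928/55729375)*sqrt(95))*i, so the residue is ((310464/55729375)*sqrt(95))*i.


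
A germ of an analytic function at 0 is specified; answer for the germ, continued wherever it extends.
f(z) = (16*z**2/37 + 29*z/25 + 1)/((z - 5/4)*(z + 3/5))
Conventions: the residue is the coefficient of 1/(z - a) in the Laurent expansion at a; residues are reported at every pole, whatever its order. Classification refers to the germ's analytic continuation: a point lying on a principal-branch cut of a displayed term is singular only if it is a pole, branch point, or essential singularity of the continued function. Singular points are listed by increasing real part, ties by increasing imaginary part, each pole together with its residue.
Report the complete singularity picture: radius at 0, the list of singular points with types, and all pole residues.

Radius of convergence at 0: 3/5.
At -3/5: a pole of order 1; residue -8504/34225.
At 5/4: a pole of order 1; residue 2313/1369.

Denominator factor (z - 5/4): pole of order 1 at 5/4, modulus 5/4.
Denominator factor (z + 3/5): pole of order 1 at -3/5, modulus 3/5.
The radius of convergence is the smallest modulus among the singular points: 3/5.
At the order-1 pole -3/5 set g(z) = (z - (-3/5))*f(z) = (16*z**2/37 + 29*z/25 + 1)/(z - 5/4).
Simple pole: residue = g(a) at a = -3/5, which is -8504/34225.
At the order-1 pole 5/4 set g(z) = (z - (5/4))*f(z) = (16*z**2/37 + 29*z/25 + 1)/(z + 3/5).
Simple pole: residue = g(a) at a = 5/4, which is 2313/1369.
List the singular points by increasing real part (a conjugate pair: the negative imaginary part first).


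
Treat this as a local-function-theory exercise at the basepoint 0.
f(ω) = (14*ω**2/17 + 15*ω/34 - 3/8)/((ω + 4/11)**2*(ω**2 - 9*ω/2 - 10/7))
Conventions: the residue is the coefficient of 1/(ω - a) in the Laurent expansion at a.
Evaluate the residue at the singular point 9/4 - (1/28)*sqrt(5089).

The residue is 445539787/45121536 + (4470395699/32803356672)*sqrt(5089).

The factor ω**2 - 9*ω/2 - 10/7 splits as (ω - a)(ω - a') with a = 9/4 - (1/28)*sqrt(5089), a' = 9/4 + (1/28)*sqrt(5089). At the order-1 pole a set g(ω) = (ω - a)*f(ω) = [(14*ω**2/17 + 15*ω/34 - 3/8)/(ω + 4/11)**2] / (ω - a').
Simple pole: residue = g(a) at a = 9/4 - (1/28)*sqrt(5089), which is 445539787/45121536 + (4470395699/32803356672)*sqrt(5089).


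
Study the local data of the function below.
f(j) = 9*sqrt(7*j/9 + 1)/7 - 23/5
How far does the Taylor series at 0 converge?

The radius of convergence is 9/7.

Branch term (9/7)*sqrt(1 - j/(-9/7)): its argument vanishes at j = -9/7, a square-root branch point, modulus 9/7.
The radius of convergence is the smallest modulus among the singular points: 9/7.


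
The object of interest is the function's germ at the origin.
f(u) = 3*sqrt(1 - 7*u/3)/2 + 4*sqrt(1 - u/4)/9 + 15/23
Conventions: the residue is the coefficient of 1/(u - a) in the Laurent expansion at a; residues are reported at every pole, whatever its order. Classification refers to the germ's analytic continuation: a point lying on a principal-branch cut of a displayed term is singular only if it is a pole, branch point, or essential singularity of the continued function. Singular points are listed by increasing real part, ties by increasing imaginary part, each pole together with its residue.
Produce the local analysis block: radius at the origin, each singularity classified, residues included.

Radius of convergence at 0: 3/7.
At 3/7: an algebraic (square-root) branch point.
At 4: an algebraic (square-root) branch point.

Branch term (3/2)*sqrt(1 - u/(3/7)): its argument vanishes at u = 3/7, a square-root branch point, modulus 3/7.
Branch term (4/9)*sqrt(1 - u/(4)): its argument vanishes at u = 4, a square-root branch point, modulus 4.
The radius of convergence is the smallest modulus among the singular points: 3/7.
List the singular points by increasing real part (a conjugate pair: the negative imaginary part first).
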